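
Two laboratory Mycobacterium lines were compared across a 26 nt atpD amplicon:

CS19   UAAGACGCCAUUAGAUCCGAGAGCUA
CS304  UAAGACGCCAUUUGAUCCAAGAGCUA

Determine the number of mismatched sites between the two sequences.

2

Mismatches occur at site 13 (A/U), site 19 (G/A).
That gives 2 mismatches out of 26 aligned sites, so the Hamming distance is 2.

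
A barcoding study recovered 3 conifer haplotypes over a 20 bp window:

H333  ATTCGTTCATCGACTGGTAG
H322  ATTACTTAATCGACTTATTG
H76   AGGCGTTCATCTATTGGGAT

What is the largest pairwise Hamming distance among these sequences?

Pairwise Hamming distances:
  H333 vs H322: 6
  H333 vs H76: 6
  H322 vs H76: 12
The largest is 12, between H322 and H76.

12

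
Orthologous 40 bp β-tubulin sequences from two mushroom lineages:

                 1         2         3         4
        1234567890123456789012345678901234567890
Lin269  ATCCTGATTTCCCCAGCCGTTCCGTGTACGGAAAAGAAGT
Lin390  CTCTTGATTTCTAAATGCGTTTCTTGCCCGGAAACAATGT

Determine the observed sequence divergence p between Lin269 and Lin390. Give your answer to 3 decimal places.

0.350

The sequences differ at positions 1 (A/C), 4 (C/T), 12 (C/T), 13 (C/A), 14 (C/A), 16 (G/T), 17 (C/G), 22 (C/T), 24 (G/T), 27 (T/C), 28 (A/C), 35 (A/C), 36 (G/A), 38 (A/T).
There are 14 differences over 40 sites, so p = 14/40 = 0.350.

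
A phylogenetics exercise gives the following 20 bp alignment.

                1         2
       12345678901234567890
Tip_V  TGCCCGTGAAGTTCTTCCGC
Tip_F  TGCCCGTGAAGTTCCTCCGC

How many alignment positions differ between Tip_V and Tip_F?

1

The sequences differ at position 15 (T/C).
That gives 1 mismatch out of 20 aligned sites, so the Hamming distance is 1.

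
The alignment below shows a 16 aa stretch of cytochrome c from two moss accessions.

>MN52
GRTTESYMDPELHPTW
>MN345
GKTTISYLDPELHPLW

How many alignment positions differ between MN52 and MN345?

Mismatches occur at site 2 (R/K), site 5 (E/I), site 8 (M/L), site 15 (T/L).
That gives 4 mismatches out of 16 aligned sites, so the Hamming distance is 4.

4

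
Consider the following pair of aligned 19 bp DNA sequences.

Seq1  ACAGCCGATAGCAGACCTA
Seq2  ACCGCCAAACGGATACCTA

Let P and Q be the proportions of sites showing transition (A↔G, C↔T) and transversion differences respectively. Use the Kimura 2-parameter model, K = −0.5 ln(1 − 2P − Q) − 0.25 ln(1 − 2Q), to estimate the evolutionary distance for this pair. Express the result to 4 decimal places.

0.4166

Mismatches occur at site 3 (A→C, transversion), site 7 (G→A, transition), site 9 (T→A, transversion), site 10 (A→C, transversion), site 12 (C→G, transversion), site 14 (G→T, transversion).
Of the 6 differences, 1 transition and 5 transversions over 19 sites: P = 1/19 = 0.052632, Q = 5/19 = 0.263158.
d = −0.5·ln(0.631578) − 0.25·ln(0.473684) = −0.5·(-0.459534) − 0.25·(-0.747215) = 0.4166.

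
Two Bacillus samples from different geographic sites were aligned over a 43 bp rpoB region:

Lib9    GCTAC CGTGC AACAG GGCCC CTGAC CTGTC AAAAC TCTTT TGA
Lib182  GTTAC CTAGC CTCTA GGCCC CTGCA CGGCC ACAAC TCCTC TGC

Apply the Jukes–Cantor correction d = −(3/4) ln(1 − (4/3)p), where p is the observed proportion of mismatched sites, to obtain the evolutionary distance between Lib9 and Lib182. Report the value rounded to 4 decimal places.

Mismatches occur at site 2 (C→T), site 7 (G→T), site 8 (T→A), site 11 (A→C), site 12 (A→T), site 14 (A→T), site 15 (G→A), site 24 (A→C), site 25 (C→A), site 27 (T→G), site 29 (T→C), site 32 (A→C), site 38 (T→C), site 40 (T→C), site 43 (A→C).
p = 15/43 = 0.348837.
d = −0.75 · ln(1 − (4/3)·0.348837) = −0.75 · ln(0.534884) = −0.75 · (-0.625705) = 0.4693.

0.4693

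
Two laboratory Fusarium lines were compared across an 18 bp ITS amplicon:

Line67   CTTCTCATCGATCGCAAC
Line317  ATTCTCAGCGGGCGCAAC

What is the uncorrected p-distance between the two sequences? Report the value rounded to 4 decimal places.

0.2222

Mismatches occur at site 1 (C→A), site 8 (T→G), site 11 (A→G), site 12 (T→G).
There are 4 differences over 18 sites, so p = 4/18 = 0.2222.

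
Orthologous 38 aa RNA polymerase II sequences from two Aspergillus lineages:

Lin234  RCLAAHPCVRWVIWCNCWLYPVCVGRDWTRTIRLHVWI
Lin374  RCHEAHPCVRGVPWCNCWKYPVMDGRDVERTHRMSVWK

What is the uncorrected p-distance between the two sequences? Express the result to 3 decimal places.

0.342

Differing sites — 3:L/H; 4:A/E; 11:W/G; 13:I/P; 19:L/K; 23:C/M; 24:V/D; 28:W/V; 29:T/E; 32:I/H; 34:L/M; 35:H/S; 38:I/K.
There are 13 differences over 38 sites, so p = 13/38 = 0.342.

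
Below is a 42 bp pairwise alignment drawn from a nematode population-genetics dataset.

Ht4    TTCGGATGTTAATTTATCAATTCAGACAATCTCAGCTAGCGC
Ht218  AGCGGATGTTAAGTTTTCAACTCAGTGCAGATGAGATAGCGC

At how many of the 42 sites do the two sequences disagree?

The sequences differ at positions 1 (T/A), 2 (T/G), 13 (T/G), 16 (A/T), 21 (T/C), 26 (A/T), 27 (C/G), 28 (A/C), 30 (T/G), 31 (C/A), 33 (C/G), 36 (C/A).
That gives 12 mismatches out of 42 aligned sites, so the Hamming distance is 12.

12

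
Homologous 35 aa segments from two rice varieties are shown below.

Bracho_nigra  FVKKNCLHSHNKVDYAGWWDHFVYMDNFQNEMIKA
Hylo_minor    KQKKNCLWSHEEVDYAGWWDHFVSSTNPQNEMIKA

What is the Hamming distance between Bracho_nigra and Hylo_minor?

Mismatches occur at site 1 (F/K), site 2 (V/Q), site 8 (H/W), site 11 (N/E), site 12 (K/E), site 24 (Y/S), site 25 (M/S), site 26 (D/T), site 28 (F/P).
That gives 9 mismatches out of 35 aligned sites, so the Hamming distance is 9.

9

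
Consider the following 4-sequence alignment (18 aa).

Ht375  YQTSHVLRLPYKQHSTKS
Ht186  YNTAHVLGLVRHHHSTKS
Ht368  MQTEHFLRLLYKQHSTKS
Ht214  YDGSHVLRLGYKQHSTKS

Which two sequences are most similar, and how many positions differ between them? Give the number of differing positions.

3

Pairwise Hamming distances:
  Ht375 vs Ht186: 7
  Ht375 vs Ht368: 4
  Ht375 vs Ht214: 3
  Ht186 vs Ht368: 9
  Ht186 vs Ht214: 8
  Ht368 vs Ht214: 6
The smallest is 3, between Ht375 and Ht214.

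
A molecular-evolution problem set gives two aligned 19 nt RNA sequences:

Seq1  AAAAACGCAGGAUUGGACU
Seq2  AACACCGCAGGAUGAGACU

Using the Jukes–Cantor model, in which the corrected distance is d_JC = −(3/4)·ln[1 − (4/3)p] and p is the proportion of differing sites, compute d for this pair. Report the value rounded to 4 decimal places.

0.2471

Mismatches occur at site 3 (A/C), site 5 (A/C), site 14 (U/G), site 15 (G/A).
p = 4/19 = 0.210526.
d = −0.75 · ln(1 − (4/3)·0.210526) = −0.75 · ln(0.719299) = −0.75 · (-0.329478) = 0.2471.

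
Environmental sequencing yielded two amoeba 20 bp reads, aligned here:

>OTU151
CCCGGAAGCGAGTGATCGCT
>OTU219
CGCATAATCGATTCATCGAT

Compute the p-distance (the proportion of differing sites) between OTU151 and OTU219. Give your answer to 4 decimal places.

Mismatches occur at site 2 (C/G), site 4 (G/A), site 5 (G/T), site 8 (G/T), site 12 (G/T), site 14 (G/C), site 19 (C/A).
There are 7 differences over 20 sites, so p = 7/20 = 0.3500.

0.3500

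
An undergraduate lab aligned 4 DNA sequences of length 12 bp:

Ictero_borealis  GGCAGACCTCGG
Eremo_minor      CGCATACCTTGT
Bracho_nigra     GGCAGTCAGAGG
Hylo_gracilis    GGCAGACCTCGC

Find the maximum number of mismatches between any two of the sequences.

7

Pairwise Hamming distances:
  Ictero_borealis vs Eremo_minor: 4
  Ictero_borealis vs Bracho_nigra: 4
  Ictero_borealis vs Hylo_gracilis: 1
  Eremo_minor vs Bracho_nigra: 7
  Eremo_minor vs Hylo_gracilis: 4
  Bracho_nigra vs Hylo_gracilis: 5
The largest is 7, between Eremo_minor and Bracho_nigra.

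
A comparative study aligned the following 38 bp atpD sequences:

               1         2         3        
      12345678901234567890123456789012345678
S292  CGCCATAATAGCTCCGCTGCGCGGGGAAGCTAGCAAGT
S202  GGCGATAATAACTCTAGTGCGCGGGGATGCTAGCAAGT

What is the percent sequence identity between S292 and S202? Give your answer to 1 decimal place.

The sequences differ at positions 1 (C/G), 4 (C/G), 11 (G/A), 15 (C/T), 16 (G/A), 17 (C/G), 28 (A/T).
31 of the 38 sites match, so the percent identity is 31/38 × 100 = 81.6%.

81.6%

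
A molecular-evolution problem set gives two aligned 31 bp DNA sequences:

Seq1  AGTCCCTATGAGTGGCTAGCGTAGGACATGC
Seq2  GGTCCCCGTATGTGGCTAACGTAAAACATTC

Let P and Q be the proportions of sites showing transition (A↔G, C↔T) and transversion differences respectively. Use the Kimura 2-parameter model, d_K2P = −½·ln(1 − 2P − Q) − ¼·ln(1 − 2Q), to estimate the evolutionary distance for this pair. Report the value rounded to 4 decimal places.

The sequences differ at positions 1 (A/G, transition), 7 (T/C, transition), 8 (A/G, transition), 10 (G/A, transition), 11 (A/T, transversion), 19 (G/A, transition), 24 (G/A, transition), 25 (G/A, transition), 30 (G/T, transversion).
Of the 9 differences, 7 transitions and 2 transversions over 31 sites: P = 7/31 = 0.225806, Q = 2/31 = 0.064516.
d = −0.5·ln(0.483872) − 0.25·ln(0.870968) = −0.5·(-0.725935) − 0.25·(-0.138150) = 0.3975.

0.3975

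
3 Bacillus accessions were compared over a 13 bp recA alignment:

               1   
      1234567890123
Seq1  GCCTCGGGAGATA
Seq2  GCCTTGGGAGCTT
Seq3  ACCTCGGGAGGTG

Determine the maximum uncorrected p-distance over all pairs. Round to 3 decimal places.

Pairwise Hamming distances:
  Seq1 vs Seq2: 3
  Seq1 vs Seq3: 3
  Seq2 vs Seq3: 4
The largest is 4 mismatches, between Seq2 and Seq3; p = 4/13 = 0.308.

0.308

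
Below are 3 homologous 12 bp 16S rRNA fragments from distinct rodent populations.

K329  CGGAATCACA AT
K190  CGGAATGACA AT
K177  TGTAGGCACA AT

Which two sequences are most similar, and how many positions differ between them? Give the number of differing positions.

1

Pairwise Hamming distances:
  K329 vs K190: 1
  K329 vs K177: 4
  K190 vs K177: 5
The smallest is 1, between K329 and K190.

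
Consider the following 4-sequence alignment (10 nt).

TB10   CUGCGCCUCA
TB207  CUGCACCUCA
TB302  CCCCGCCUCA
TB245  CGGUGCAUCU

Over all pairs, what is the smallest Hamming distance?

1

Pairwise Hamming distances:
  TB10 vs TB207: 1
  TB10 vs TB302: 2
  TB10 vs TB245: 4
  TB207 vs TB302: 3
  TB207 vs TB245: 5
  TB302 vs TB245: 5
The smallest is 1, between TB10 and TB207.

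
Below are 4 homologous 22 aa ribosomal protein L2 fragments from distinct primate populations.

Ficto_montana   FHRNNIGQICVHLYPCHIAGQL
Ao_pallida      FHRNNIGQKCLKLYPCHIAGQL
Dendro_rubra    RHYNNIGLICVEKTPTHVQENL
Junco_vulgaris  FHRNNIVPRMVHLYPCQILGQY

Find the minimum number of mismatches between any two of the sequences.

Pairwise Hamming distances:
  Ficto_montana vs Ao_pallida: 3
  Ficto_montana vs Dendro_rubra: 11
  Ficto_montana vs Junco_vulgaris: 7
  Ao_pallida vs Dendro_rubra: 13
  Ao_pallida vs Junco_vulgaris: 9
  Dendro_rubra vs Junco_vulgaris: 16
The smallest is 3, between Ficto_montana and Ao_pallida.

3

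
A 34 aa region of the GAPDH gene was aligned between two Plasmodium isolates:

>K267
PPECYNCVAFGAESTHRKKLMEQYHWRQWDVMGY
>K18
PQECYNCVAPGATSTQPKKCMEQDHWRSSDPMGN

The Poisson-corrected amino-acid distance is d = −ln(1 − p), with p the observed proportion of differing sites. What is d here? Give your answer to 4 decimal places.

Mismatches occur at site 2 (P↔Q), site 10 (F↔P), site 13 (E↔T), site 16 (H↔Q), site 17 (R↔P), site 20 (L↔C), site 24 (Y↔D), site 28 (Q↔S), site 29 (W↔S), site 31 (V↔P), site 34 (Y↔N).
p = 11/34 = 0.323529.
d = −ln(1 − 0.323529) = −ln(0.676471) = 0.3909.

0.3909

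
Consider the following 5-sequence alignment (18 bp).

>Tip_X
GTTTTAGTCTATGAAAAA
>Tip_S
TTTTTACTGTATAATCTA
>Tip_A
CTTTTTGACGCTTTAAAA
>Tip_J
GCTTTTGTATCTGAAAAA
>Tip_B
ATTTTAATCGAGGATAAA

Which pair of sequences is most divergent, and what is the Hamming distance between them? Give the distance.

Pairwise Hamming distances:
  Tip_X vs Tip_S: 7
  Tip_X vs Tip_A: 7
  Tip_X vs Tip_J: 4
  Tip_X vs Tip_B: 5
  Tip_S vs Tip_A: 12
  Tip_S vs Tip_J: 10
  Tip_S vs Tip_B: 8
  Tip_A vs Tip_J: 7
  Tip_A vs Tip_B: 9
  Tip_J vs Tip_B: 9
The largest is 12, between Tip_S and Tip_A.

12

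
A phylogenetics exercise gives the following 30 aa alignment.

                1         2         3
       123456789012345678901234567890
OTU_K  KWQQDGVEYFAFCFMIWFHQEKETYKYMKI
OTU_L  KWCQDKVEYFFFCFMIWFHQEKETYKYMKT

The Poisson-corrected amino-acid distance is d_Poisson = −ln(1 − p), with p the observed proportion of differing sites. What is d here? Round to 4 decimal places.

Mismatches occur at site 3 (Q→C), site 6 (G→K), site 11 (A→F), site 30 (I→T).
p = 4/30 = 0.133333.
d = −ln(1 − 0.133333) = −ln(0.866667) = 0.1431.

0.1431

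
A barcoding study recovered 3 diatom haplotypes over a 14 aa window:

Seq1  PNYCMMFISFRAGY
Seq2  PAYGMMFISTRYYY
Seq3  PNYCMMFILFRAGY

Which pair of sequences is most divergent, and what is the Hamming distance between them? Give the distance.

Pairwise Hamming distances:
  Seq1 vs Seq2: 5
  Seq1 vs Seq3: 1
  Seq2 vs Seq3: 6
The largest is 6, between Seq2 and Seq3.

6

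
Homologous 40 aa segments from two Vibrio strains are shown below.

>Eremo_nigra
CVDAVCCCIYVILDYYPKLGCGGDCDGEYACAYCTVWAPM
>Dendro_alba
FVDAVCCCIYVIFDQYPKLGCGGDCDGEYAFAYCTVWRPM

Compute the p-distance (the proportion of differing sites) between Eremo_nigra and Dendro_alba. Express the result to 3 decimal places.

0.125

The sequences differ at positions 1 (C/F), 13 (L/F), 15 (Y/Q), 31 (C/F), 38 (A/R).
There are 5 differences over 40 sites, so p = 5/40 = 0.125.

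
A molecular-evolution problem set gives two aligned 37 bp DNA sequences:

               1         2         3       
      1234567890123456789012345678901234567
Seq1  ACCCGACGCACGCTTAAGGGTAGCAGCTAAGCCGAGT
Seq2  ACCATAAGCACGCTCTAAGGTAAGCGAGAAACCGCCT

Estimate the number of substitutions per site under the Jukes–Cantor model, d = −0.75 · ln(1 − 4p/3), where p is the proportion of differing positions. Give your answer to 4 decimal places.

The sequences differ at positions 4 (C/A), 5 (G/T), 7 (C/A), 15 (T/C), 16 (A/T), 18 (G/A), 23 (G/A), 24 (C/G), 25 (A/C), 27 (C/A), 28 (T/G), 31 (G/A), 35 (A/C), 36 (G/C).
p = 14/37 = 0.378378.
d = −0.75 · ln(1 − (4/3)·0.378378) = −0.75 · ln(0.495496) = −0.75 · (-0.702196) = 0.5266.

0.5266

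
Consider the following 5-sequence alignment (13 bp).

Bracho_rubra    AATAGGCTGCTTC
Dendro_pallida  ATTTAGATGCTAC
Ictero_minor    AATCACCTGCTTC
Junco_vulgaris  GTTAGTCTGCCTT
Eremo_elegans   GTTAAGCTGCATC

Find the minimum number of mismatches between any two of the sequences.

3

Pairwise Hamming distances:
  Bracho_rubra vs Dendro_pallida: 5
  Bracho_rubra vs Ictero_minor: 3
  Bracho_rubra vs Junco_vulgaris: 5
  Bracho_rubra vs Eremo_elegans: 4
  Dendro_pallida vs Ictero_minor: 5
  Dendro_pallida vs Junco_vulgaris: 8
  Dendro_pallida vs Eremo_elegans: 5
  Ictero_minor vs Junco_vulgaris: 7
  Ictero_minor vs Eremo_elegans: 5
  Junco_vulgaris vs Eremo_elegans: 4
The smallest is 3, between Bracho_rubra and Ictero_minor.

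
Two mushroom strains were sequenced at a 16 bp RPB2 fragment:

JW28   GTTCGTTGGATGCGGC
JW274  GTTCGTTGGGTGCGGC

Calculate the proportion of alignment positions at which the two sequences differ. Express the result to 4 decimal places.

0.0625

A single mismatch occurs at site 10 (A↔G).
There are 1 differences over 16 sites, so p = 1/16 = 0.0625.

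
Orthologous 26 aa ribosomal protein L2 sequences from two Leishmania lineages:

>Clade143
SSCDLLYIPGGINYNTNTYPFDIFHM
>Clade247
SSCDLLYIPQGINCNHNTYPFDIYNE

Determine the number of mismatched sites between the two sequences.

Differing sites — 10:G/Q; 14:Y/C; 16:T/H; 24:F/Y; 25:H/N; 26:M/E.
That gives 6 mismatches out of 26 aligned sites, so the Hamming distance is 6.

6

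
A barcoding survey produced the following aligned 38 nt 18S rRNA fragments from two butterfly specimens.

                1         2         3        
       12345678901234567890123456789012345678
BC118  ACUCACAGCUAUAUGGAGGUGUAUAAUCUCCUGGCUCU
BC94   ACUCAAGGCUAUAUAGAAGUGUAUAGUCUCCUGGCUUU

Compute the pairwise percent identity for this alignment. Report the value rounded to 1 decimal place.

Differing sites — 6:C/A; 7:A/G; 15:G/A; 18:G/A; 26:A/G; 37:C/U.
32 of the 38 sites match, so the percent identity is 32/38 × 100 = 84.2%.

84.2%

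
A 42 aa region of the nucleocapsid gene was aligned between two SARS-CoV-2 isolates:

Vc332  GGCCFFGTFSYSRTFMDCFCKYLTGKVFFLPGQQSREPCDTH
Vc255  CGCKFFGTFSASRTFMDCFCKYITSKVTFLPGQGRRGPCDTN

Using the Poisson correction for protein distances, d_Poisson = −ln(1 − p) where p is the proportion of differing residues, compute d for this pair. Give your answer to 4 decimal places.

0.2719

Differing sites — 1:G/C; 4:C/K; 11:Y/A; 23:L/I; 25:G/S; 28:F/T; 34:Q/G; 35:S/R; 37:E/G; 42:H/N.
p = 10/42 = 0.238095.
d = −ln(1 − 0.238095) = −ln(0.761905) = 0.2719.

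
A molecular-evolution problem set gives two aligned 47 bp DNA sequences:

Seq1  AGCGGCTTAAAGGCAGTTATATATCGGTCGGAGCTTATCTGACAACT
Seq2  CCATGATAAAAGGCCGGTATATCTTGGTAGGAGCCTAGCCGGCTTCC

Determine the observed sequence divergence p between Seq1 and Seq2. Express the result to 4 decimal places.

Differing sites — 1:A/C; 2:G/C; 3:C/A; 4:G/T; 6:C/A; 8:T/A; 15:A/C; 17:T/G; 23:A/C; 25:C/T; 29:C/A; 35:T/C; 38:T/G; 40:T/C; 42:A/G; 44:A/T; 45:A/T; 47:T/C.
There are 18 differences over 47 sites, so p = 18/47 = 0.3830.

0.3830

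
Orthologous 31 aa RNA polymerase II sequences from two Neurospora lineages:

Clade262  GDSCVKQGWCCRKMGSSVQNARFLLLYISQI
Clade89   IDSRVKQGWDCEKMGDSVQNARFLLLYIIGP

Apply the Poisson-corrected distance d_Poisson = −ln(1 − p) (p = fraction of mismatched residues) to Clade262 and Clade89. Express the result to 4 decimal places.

0.2985

Mismatches occur at site 1 (G/I), site 4 (C/R), site 10 (C/D), site 12 (R/E), site 16 (S/D), site 29 (S/I), site 30 (Q/G), site 31 (I/P).
p = 8/31 = 0.258065.
d = −ln(1 − 0.258065) = −ln(0.741935) = 0.2985.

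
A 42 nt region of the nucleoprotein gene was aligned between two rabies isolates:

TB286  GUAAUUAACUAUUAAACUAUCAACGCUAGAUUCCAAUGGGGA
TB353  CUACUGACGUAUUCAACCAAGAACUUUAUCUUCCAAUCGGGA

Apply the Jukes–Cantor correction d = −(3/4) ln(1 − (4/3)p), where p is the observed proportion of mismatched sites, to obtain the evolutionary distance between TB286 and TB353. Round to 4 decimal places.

0.4408

Mismatches occur at site 1 (G→C), site 4 (A→C), site 6 (U→G), site 8 (A→C), site 9 (C→G), site 14 (A→C), site 18 (U→C), site 20 (U→A), site 21 (C→G), site 25 (G→U), site 26 (C→U), site 29 (G→U), site 30 (A→C), site 38 (G→C).
p = 14/42 = 0.333333.
d = −0.75 · ln(1 − (4/3)·0.333333) = −0.75 · ln(0.555556) = −0.75 · (-0.587786) = 0.4408.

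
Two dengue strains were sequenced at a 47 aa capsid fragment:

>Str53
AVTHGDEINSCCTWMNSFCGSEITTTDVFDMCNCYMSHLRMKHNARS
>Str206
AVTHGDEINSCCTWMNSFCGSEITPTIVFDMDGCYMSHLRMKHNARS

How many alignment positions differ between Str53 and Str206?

4

The sequences differ at positions 25 (T/P), 27 (D/I), 32 (C/D), 33 (N/G).
That gives 4 mismatches out of 47 aligned sites, so the Hamming distance is 4.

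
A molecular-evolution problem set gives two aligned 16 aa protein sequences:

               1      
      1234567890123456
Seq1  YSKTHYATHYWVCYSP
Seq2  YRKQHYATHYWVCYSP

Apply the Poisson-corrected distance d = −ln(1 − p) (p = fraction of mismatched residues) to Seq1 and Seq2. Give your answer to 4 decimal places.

0.1335

The sequences differ at positions 2 (S/R), 4 (T/Q).
p = 2/16 = 0.125000.
d = −ln(1 − 0.125000) = −ln(0.875000) = 0.1335.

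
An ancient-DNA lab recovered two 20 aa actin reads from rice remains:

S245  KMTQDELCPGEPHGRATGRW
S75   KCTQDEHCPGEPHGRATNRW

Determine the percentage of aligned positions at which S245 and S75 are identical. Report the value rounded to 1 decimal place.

85.0%

Differing sites — 2:M/C; 7:L/H; 18:G/N.
17 of the 20 sites match, so the percent identity is 17/20 × 100 = 85.0%.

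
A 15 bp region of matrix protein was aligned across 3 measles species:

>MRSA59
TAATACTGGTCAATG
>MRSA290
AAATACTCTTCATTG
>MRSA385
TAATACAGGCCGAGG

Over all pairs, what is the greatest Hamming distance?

Pairwise Hamming distances:
  MRSA59 vs MRSA290: 4
  MRSA59 vs MRSA385: 4
  MRSA290 vs MRSA385: 8
The largest is 8, between MRSA290 and MRSA385.

8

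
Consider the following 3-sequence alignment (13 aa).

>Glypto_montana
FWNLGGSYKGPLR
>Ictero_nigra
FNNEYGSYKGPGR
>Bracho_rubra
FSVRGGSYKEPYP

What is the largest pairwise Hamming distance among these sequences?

7

Pairwise Hamming distances:
  Glypto_montana vs Ictero_nigra: 4
  Glypto_montana vs Bracho_rubra: 6
  Ictero_nigra vs Bracho_rubra: 7
The largest is 7, between Ictero_nigra and Bracho_rubra.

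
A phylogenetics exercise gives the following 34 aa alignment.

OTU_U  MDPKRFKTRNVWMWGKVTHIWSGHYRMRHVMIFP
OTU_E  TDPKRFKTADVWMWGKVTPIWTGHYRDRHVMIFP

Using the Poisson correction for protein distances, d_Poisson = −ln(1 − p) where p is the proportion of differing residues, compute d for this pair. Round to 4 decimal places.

0.1942

The sequences differ at positions 1 (M/T), 9 (R/A), 10 (N/D), 19 (H/P), 22 (S/T), 27 (M/D).
p = 6/34 = 0.176471.
d = −ln(1 − 0.176471) = −ln(0.823529) = 0.1942.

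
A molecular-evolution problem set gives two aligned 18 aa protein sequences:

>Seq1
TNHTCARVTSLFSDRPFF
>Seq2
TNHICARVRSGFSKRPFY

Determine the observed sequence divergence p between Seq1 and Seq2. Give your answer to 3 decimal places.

Mismatches occur at site 4 (T/I), site 9 (T/R), site 11 (L/G), site 14 (D/K), site 18 (F/Y).
There are 5 differences over 18 sites, so p = 5/18 = 0.278.

0.278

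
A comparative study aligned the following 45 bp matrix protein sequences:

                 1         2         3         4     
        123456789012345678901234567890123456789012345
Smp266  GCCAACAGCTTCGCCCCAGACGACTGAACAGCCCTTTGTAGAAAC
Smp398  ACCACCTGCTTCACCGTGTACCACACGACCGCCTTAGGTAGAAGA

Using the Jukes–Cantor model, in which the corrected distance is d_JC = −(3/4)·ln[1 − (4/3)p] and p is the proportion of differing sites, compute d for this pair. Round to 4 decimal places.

0.5716

Differing sites — 1:G/A; 5:A/C; 7:A/T; 13:G/A; 16:C/G; 17:C/T; 18:A/G; 19:G/T; 22:G/C; 25:T/A; 26:G/C; 27:A/G; 30:A/C; 34:C/T; 36:T/A; 37:T/G; 44:A/G; 45:C/A.
p = 18/45 = 0.400000.
d = −0.75 · ln(1 − (4/3)·0.400000) = −0.75 · ln(0.466667) = −0.75 · (-0.762139) = 0.5716.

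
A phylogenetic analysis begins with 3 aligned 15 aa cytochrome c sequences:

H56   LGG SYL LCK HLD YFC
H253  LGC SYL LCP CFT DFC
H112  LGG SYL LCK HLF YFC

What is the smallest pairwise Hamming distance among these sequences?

Pairwise Hamming distances:
  H56 vs H253: 6
  H56 vs H112: 1
  H253 vs H112: 6
The smallest is 1, between H56 and H112.

1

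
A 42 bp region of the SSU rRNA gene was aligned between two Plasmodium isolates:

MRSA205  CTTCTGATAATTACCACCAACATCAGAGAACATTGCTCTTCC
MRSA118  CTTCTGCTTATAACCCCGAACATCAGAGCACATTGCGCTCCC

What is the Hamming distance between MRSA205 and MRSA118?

The sequences differ at positions 7 (A/C), 9 (A/T), 12 (T/A), 16 (A/C), 18 (C/G), 29 (A/C), 37 (T/G), 40 (T/C).
That gives 8 mismatches out of 42 aligned sites, so the Hamming distance is 8.

8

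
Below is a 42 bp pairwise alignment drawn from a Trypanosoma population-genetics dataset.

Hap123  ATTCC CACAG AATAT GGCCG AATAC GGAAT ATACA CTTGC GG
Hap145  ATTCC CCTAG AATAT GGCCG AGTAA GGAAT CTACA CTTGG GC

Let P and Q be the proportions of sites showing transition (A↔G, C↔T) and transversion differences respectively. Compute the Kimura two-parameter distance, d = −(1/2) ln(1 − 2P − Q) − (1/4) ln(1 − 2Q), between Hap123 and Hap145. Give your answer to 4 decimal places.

0.1886

The sequences differ at positions 7 (A/C, transversion), 8 (C/T, transition), 22 (A/G, transition), 25 (C/A, transversion), 31 (A/C, transversion), 40 (C/G, transversion), 42 (G/C, transversion).
Of the 7 differences, 2 transitions and 5 transversions over 42 sites: P = 2/42 = 0.047619, Q = 5/42 = 0.119048.
d = −0.5·ln(0.785714) − 0.25·ln(0.761904) = −0.5·(-0.241162) − 0.25·(-0.271935) = 0.1886.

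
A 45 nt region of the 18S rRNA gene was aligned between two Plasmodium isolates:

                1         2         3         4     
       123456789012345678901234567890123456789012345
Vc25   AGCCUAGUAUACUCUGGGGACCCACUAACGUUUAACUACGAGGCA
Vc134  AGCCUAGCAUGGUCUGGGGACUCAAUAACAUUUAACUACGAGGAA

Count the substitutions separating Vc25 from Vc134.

The sequences differ at positions 8 (U/C), 11 (A/G), 12 (C/G), 22 (C/U), 25 (C/A), 30 (G/A), 44 (C/A).
That gives 7 mismatches out of 45 aligned sites, so the Hamming distance is 7.

7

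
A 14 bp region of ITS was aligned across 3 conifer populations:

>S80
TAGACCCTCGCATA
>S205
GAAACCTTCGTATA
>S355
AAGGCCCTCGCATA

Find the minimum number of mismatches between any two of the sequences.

2

Pairwise Hamming distances:
  S80 vs S205: 4
  S80 vs S355: 2
  S205 vs S355: 5
The smallest is 2, between S80 and S355.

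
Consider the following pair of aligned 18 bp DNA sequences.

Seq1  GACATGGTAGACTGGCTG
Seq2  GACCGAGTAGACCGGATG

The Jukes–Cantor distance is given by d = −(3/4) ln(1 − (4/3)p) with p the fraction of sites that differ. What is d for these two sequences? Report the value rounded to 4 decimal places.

The sequences differ at positions 4 (A/C), 5 (T/G), 6 (G/A), 13 (T/C), 16 (C/A).
p = 5/18 = 0.277778.
d = −0.75 · ln(1 − (4/3)·0.277778) = −0.75 · ln(0.629629) = −0.75 · (-0.462625) = 0.3470.

0.3470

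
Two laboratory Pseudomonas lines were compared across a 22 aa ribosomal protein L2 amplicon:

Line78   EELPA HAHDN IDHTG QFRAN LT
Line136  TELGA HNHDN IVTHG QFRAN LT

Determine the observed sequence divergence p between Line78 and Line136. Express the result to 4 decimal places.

0.2727

Mismatches occur at site 1 (E/T), site 4 (P/G), site 7 (A/N), site 12 (D/V), site 13 (H/T), site 14 (T/H).
There are 6 differences over 22 sites, so p = 6/22 = 0.2727.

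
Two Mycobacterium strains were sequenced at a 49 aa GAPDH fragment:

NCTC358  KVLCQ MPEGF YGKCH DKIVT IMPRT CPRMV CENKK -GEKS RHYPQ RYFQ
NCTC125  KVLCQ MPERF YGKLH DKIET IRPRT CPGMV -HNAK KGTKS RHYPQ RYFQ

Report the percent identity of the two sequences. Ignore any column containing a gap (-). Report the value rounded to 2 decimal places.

Excluding the 2 gap columns leaves 47 comparable sites.
Mismatches occur at site 9 (G→R), site 14 (C→L), site 19 (V→E), site 22 (M→R), site 28 (R→G), site 32 (E→H), site 34 (K→A), site 38 (E→T).
39 of the 47 comparable sites match, so the percent identity is 39/47 × 100 = 82.98%.

82.98%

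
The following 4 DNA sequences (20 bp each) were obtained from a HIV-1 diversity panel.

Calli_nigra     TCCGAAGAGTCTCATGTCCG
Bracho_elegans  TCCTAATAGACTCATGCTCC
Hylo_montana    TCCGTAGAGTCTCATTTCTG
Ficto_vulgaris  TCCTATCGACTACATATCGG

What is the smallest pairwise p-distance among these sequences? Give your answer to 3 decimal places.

Pairwise Hamming distances:
  Calli_nigra vs Bracho_elegans: 6
  Calli_nigra vs Hylo_montana: 3
  Calli_nigra vs Ficto_vulgaris: 10
  Bracho_elegans vs Hylo_montana: 9
  Bracho_elegans vs Ficto_vulgaris: 12
  Hylo_montana vs Ficto_vulgaris: 11
The smallest is 3 mismatches, between Calli_nigra and Hylo_montana; p = 3/20 = 0.150.

0.150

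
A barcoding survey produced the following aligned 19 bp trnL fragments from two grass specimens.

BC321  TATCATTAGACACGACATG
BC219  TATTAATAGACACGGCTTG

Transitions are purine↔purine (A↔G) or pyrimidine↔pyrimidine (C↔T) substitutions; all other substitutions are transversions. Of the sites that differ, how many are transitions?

Differing sites — 4:C/T (Ti); 6:T/A (Tv); 15:A/G (Ti); 17:A/T (Tv).
Of the 4 differences, 2 transitions and 2 transversions, so the answer is 2.

2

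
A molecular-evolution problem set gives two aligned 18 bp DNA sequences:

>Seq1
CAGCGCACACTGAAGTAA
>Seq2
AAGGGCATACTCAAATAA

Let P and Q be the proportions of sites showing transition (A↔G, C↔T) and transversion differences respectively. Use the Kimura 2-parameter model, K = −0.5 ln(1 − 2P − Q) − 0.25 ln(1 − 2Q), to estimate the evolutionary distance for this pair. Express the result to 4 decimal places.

0.3476

The sequences differ at positions 1 (C/A, transversion), 4 (C/G, transversion), 8 (C/T, transition), 12 (G/C, transversion), 15 (G/A, transition).
Of the 5 differences, 2 transitions and 3 transversions over 18 sites: P = 2/18 = 0.111111, Q = 3/18 = 0.166667.
d = −0.5·ln(0.611111) − 0.25·ln(0.666666) = −0.5·(-0.492477) − 0.25·(-0.405466) = 0.3476.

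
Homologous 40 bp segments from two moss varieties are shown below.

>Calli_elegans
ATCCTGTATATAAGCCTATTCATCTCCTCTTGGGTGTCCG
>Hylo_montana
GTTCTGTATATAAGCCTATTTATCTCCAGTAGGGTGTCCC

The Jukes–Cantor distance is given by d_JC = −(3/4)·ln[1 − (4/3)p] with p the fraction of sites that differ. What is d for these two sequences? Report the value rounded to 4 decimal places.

0.1993

The sequences differ at positions 1 (A/G), 3 (C/T), 21 (C/T), 28 (T/A), 29 (C/G), 31 (T/A), 40 (G/C).
p = 7/40 = 0.175000.
d = −0.75 · ln(1 − (4/3)·0.175000) = −0.75 · ln(0.766667) = −0.75 · (-0.265703) = 0.1993.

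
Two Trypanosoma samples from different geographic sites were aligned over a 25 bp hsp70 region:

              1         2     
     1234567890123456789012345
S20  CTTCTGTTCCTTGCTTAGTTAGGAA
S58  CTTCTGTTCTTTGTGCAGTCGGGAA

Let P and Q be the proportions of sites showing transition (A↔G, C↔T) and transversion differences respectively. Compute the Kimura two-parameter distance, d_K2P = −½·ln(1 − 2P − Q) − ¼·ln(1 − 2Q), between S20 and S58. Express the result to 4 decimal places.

0.3108

The sequences differ at positions 10 (C/T, transition), 14 (C/T, transition), 15 (T/G, transversion), 16 (T/C, transition), 20 (T/C, transition), 21 (A/G, transition).
Of the 6 differences, 5 transitions and 1 transversion over 25 sites: P = 5/25 = 0.200000, Q = 1/25 = 0.040000.
d = −0.5·ln(0.560000) − 0.25·ln(0.920000) = −0.5·(-0.579818) − 0.25·(-0.083382) = 0.3108.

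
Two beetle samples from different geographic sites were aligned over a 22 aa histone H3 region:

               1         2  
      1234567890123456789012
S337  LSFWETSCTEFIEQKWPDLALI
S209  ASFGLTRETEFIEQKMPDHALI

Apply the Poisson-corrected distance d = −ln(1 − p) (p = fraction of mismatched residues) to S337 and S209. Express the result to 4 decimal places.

0.3830

Mismatches occur at site 1 (L/A), site 4 (W/G), site 5 (E/L), site 7 (S/R), site 8 (C/E), site 16 (W/M), site 19 (L/H).
p = 7/22 = 0.318182.
d = −ln(1 − 0.318182) = −ln(0.681818) = 0.3830.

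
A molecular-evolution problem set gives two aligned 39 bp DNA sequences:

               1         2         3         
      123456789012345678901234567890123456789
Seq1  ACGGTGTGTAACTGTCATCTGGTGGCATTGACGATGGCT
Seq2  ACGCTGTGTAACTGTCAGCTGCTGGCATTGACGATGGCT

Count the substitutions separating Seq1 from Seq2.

Mismatches occur at site 4 (G→C), site 18 (T→G), site 22 (G→C).
That gives 3 mismatches out of 39 aligned sites, so the Hamming distance is 3.

3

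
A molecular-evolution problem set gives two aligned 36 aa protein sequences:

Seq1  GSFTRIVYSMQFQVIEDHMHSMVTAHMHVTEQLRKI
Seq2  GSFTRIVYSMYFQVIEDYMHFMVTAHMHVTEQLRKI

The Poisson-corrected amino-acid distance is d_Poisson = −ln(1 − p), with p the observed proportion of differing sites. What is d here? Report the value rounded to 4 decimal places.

Differing sites — 11:Q/Y; 18:H/Y; 21:S/F.
p = 3/36 = 0.083333.
d = −ln(1 − 0.083333) = −ln(0.916667) = 0.0870.

0.0870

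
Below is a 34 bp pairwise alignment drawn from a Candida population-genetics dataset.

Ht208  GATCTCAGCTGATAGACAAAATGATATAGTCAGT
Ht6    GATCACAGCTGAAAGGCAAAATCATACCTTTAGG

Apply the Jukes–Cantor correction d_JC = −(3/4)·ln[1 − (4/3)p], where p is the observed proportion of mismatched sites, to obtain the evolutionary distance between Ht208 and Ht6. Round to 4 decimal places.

0.3265

Mismatches occur at site 5 (T↔A), site 13 (T↔A), site 16 (A↔G), site 23 (G↔C), site 27 (T↔C), site 28 (A↔C), site 29 (G↔T), site 31 (C↔T), site 34 (T↔G).
p = 9/34 = 0.264706.
d = −0.75 · ln(1 − (4/3)·0.264706) = −0.75 · ln(0.647059) = −0.75 · (-0.435318) = 0.3265.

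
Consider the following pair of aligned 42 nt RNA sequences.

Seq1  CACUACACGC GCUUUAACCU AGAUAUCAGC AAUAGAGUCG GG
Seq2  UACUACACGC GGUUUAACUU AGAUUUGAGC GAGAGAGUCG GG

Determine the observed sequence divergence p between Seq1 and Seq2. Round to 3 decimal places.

Mismatches occur at site 1 (C↔U), site 12 (C↔G), site 19 (C↔U), site 25 (A↔U), site 27 (C↔G), site 31 (A↔G), site 33 (U↔G).
There are 7 differences over 42 sites, so p = 7/42 = 0.167.

0.167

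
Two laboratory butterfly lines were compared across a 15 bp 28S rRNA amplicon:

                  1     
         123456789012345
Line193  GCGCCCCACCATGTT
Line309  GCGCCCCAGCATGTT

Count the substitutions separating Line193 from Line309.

1

The sequences differ at position 9 (C/G).
That gives 1 mismatch out of 15 aligned sites, so the Hamming distance is 1.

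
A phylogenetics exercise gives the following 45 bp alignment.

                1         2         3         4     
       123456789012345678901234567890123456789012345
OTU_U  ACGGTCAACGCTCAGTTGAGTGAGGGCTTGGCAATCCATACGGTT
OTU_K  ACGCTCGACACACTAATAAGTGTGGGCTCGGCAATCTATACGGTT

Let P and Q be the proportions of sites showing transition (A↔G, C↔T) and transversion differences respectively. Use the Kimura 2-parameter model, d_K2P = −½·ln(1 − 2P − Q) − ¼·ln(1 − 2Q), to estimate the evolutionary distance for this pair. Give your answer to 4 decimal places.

0.3001

Differing sites — 4:G/C (Tv); 7:A/G (Ti); 10:G/A (Ti); 12:T/A (Tv); 14:A/T (Tv); 15:G/A (Ti); 16:T/A (Tv); 18:G/A (Ti); 23:A/T (Tv); 29:T/C (Ti); 37:C/T (Ti).
Of the 11 differences, 6 transitions and 5 transversions over 45 sites: P = 6/45 = 0.133333, Q = 5/45 = 0.111111.
d = −0.5·ln(0.622223) − 0.25·ln(0.777778) = −0.5·(-0.474457) − 0.25·(-0.251314) = 0.3001.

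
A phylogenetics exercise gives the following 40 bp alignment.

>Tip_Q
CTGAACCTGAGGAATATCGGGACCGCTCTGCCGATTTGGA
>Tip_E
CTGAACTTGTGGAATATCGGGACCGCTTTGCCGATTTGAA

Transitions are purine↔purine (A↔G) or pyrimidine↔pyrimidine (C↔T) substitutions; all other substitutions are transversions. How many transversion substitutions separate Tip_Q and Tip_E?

1

Mismatches occur at site 7 (C/T, transition), site 10 (A/T, transversion), site 28 (C/T, transition), site 39 (G/A, transition).
Of the 4 differences, 3 transitions and 1 transversion, so the answer is 1.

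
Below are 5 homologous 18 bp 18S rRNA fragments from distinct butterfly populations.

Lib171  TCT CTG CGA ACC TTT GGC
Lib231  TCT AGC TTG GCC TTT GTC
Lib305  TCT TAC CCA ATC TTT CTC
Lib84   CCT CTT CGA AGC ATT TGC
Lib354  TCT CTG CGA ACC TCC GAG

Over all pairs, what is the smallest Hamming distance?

Pairwise Hamming distances:
  Lib171 vs Lib231: 8
  Lib171 vs Lib305: 7
  Lib171 vs Lib84: 5
  Lib171 vs Lib354: 4
  Lib231 vs Lib305: 8
  Lib231 vs Lib84: 12
  Lib231 vs Lib354: 11
  Lib305 vs Lib84: 9
  Lib305 vs Lib354: 10
  Lib84 vs Lib354: 9
The smallest is 4, between Lib171 and Lib354.

4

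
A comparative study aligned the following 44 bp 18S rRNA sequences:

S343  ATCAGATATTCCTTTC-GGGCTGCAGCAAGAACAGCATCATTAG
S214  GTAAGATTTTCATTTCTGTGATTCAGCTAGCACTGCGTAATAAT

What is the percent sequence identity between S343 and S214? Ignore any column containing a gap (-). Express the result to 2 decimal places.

67.44%

Excluding the 1 gap column leaves 43 comparable sites.
Differing sites — 1:A/G; 3:C/A; 8:A/T; 12:C/A; 19:G/T; 21:C/A; 23:G/T; 28:A/T; 31:A/C; 34:A/T; 37:A/G; 39:C/A; 42:T/A; 44:G/T.
29 of the 43 comparable sites match, so the percent identity is 29/43 × 100 = 67.44%.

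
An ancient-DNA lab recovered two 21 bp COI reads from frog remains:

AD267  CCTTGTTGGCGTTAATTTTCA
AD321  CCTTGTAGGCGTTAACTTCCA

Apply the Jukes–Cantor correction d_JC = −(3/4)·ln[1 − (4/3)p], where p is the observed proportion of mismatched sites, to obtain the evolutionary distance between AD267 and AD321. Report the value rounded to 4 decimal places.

Differing sites — 7:T/A; 16:T/C; 19:T/C.
p = 3/21 = 0.142857.
d = −0.75 · ln(1 − (4/3)·0.142857) = −0.75 · ln(0.809524) = −0.75 · (-0.211309) = 0.1585.

0.1585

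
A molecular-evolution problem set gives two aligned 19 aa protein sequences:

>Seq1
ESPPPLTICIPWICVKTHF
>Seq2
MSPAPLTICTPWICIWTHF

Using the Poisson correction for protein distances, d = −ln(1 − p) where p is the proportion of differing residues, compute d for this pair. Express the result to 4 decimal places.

0.3054

Mismatches occur at site 1 (E→M), site 4 (P→A), site 10 (I→T), site 15 (V→I), site 16 (K→W).
p = 5/19 = 0.263158.
d = −ln(1 − 0.263158) = −ln(0.736842) = 0.3054.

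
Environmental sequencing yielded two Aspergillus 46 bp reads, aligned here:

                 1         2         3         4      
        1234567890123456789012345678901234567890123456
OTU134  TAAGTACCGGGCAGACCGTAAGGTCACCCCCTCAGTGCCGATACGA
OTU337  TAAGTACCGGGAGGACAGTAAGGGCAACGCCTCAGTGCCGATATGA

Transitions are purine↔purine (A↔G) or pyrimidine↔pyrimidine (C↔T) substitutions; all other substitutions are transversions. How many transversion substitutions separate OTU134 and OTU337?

5

Differing sites — 12:C/A (Tv); 13:A/G (Ti); 17:C/A (Tv); 24:T/G (Tv); 27:C/A (Tv); 29:C/G (Tv); 44:C/T (Ti).
Of the 7 differences, 2 transitions and 5 transversions, so the answer is 5.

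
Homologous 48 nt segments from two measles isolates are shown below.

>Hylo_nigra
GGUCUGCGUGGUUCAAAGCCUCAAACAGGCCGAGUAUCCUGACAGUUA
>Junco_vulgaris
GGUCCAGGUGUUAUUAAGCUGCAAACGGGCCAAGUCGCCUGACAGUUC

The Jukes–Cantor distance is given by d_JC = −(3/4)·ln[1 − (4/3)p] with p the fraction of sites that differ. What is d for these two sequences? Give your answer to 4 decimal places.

Mismatches occur at site 5 (U↔C), site 6 (G↔A), site 7 (C↔G), site 11 (G↔U), site 13 (U↔A), site 14 (C↔U), site 15 (A↔U), site 20 (C↔U), site 21 (U↔G), site 27 (A↔G), site 32 (G↔A), site 36 (A↔C), site 37 (U↔G), site 48 (A↔C).
p = 14/48 = 0.291667.
d = −0.75 · ln(1 − (4/3)·0.291667) = −0.75 · ln(0.611111) = −0.75 · (-0.492477) = 0.3694.

0.3694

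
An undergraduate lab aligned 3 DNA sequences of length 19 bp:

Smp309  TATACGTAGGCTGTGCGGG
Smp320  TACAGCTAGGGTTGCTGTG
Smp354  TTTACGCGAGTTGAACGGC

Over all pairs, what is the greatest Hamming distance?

14

Pairwise Hamming distances:
  Smp309 vs Smp320: 9
  Smp309 vs Smp354: 8
  Smp320 vs Smp354: 14
The largest is 14, between Smp320 and Smp354.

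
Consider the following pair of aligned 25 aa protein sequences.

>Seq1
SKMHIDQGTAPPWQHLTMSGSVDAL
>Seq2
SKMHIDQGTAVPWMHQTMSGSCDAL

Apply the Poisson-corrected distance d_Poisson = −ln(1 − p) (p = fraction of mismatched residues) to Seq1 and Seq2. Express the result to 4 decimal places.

0.1744

Differing sites — 11:P/V; 14:Q/M; 16:L/Q; 22:V/C.
p = 4/25 = 0.160000.
d = −ln(1 − 0.160000) = −ln(0.840000) = 0.1744.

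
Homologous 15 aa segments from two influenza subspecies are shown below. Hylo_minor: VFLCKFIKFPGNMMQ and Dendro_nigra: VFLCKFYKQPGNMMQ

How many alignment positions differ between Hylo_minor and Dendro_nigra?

Mismatches occur at site 7 (I/Y), site 9 (F/Q).
That gives 2 mismatches out of 15 aligned sites, so the Hamming distance is 2.

2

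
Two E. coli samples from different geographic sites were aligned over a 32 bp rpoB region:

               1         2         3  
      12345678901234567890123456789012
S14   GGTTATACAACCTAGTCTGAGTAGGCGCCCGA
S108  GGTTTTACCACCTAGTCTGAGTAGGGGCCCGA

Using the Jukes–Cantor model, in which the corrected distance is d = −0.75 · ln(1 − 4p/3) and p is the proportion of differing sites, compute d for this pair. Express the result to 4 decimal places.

0.1001

Mismatches occur at site 5 (A→T), site 9 (A→C), site 26 (C→G).
p = 3/32 = 0.093750.
d = −0.75 · ln(1 − (4/3)·0.093750) = −0.75 · ln(0.875000) = −0.75 · (-0.133531) = 0.1001.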